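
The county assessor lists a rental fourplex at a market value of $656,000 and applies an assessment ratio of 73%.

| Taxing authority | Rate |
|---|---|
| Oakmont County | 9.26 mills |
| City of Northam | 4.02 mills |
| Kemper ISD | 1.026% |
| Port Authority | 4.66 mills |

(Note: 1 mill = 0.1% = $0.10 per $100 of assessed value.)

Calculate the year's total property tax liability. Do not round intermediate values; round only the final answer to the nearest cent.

Assessed value = $656,000 × 0.73 = $478,880
Oakmont County: $478,880 × 0.00926 = $4,434.4288
City of Northam: $478,880 × 0.00402 = $1,925.0976
Kemper ISD: $478,880 × 0.01026 = $4,913.3088
Port Authority: $478,880 × 0.00466 = $2,231.5808
Total = $13,504.416

$13,504.42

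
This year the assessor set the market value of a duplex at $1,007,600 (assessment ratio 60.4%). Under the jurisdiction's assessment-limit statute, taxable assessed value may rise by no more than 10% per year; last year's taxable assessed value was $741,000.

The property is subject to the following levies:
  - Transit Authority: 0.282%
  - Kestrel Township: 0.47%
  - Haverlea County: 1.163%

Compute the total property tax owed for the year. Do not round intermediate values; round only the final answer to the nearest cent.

$11,654.51

Uncapped assessed value = $1,007,600 × 0.604 = $608,590.4
Cap limit = $741,000 × 1.1 = $815,100
Taxable assessed value = min($608,590.4, $815,100) = $608,590.4 (cap does not bind)
Transit Authority: $608,590.4 × 0.00282 = $1,716.224928
Kestrel Township: $608,590.4 × 0.0047 = $2,860.37488
Haverlea County: $608,590.4 × 0.01163 = $7,077.906352
Total = $11,654.50616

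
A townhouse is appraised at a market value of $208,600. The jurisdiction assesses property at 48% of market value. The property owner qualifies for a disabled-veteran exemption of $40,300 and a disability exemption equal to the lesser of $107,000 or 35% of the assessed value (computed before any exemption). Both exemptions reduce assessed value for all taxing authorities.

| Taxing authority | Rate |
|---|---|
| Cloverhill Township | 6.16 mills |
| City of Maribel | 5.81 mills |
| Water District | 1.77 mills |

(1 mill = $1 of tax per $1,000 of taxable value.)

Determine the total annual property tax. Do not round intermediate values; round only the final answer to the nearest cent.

$340.52

Assessed value = $208,600 × 0.48 = $100,128
Disability exemption = min($107,000, 35% × $100,128) = min($107,000, $35,044.8) = $35,044.8 (percentage binds)
Taxable value = $100,128 − $40,300 − $35,044.8 = $24,783.2
Cloverhill Township: $24,783.2 × 0.00616 = $152.664512
City of Maribel: $24,783.2 × 0.00581 = $143.990392
Water District: $24,783.2 × 0.00177 = $43.866264
Total = $340.521168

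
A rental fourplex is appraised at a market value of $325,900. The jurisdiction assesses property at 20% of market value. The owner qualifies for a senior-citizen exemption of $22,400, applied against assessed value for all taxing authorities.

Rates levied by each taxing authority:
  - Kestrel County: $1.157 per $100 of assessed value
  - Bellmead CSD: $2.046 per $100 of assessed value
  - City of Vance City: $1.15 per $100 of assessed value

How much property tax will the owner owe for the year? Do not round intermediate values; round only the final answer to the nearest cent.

Assessed value = $325,900 × 0.2 = $65,180
Taxable value = $65,180 − $22,400 = $42,780
Kestrel County: $42,780 × 0.01157 = $494.9646
Bellmead CSD: $42,780 × 0.02046 = $875.2788
City of Vance City: $42,780 × 0.0115 = $491.97
Total = $494.9646 + $875.2788 + $491.97 = $1,862.2134

$1,862.21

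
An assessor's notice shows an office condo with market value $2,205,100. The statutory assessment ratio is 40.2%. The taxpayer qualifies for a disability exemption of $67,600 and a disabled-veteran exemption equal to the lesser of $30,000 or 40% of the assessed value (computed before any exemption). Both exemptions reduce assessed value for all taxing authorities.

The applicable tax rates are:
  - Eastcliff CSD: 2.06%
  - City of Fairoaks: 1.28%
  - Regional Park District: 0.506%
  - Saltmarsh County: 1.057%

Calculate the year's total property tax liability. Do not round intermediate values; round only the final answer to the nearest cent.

Assessed value = $2,205,100 × 0.402 = $886,450.2
Disabled-veteran exemption = min($30,000, 40% × $886,450.2) = min($30,000, $354,580.08) = $30,000 (dollar cap binds)
Taxable value = $886,450.2 − $67,600 − $30,000 = $788,850.2
Eastcliff CSD: $788,850.2 × 0.0206 = $16,250.31412
City of Fairoaks: $788,850.2 × 0.0128 = $10,097.28256
Regional Park District: $788,850.2 × 0.00506 = $3,991.582012
Saltmarsh County: $788,850.2 × 0.01057 = $8,338.146614
Total = $38,677.325306

$38,677.33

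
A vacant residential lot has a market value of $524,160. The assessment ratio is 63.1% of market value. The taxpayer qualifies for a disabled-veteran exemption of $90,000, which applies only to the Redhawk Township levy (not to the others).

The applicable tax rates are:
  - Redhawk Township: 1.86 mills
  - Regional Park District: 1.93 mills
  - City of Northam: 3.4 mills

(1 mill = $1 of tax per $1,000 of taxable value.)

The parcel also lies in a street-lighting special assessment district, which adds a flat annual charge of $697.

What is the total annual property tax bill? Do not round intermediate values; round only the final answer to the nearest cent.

$2,907.66

Assessed value = $524,160 × 0.631 = $330,744.96
Redhawk Township: ($330,744.96 − $90,000) × 0.00186 = $240,744.96 × 0.00186 = $447.7856256
Regional Park District: $330,744.96 × 0.00193 = $638.3377728
City of Northam: $330,744.96 × 0.0034 = $1,124.532864
Levies subtotal = $2,210.6562624
Total = $2,210.6562624 + $697 = $2,907.6562624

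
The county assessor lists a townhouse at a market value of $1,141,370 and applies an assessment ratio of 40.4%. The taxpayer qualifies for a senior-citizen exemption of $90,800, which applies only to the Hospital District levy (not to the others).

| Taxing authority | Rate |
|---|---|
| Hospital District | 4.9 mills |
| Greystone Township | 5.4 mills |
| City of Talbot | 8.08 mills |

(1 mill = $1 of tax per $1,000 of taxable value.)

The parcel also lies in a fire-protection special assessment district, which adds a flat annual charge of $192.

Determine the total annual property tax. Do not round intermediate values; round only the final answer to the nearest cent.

Assessed value = $1,141,370 × 0.404 = $461,113.48
Hospital District: ($461,113.48 − $90,800) × 0.0049 = $370,313.48 × 0.0049 = $1,814.536052
Greystone Township: $461,113.48 × 0.0054 = $2,490.012792
City of Talbot: $461,113.48 × 0.00808 = $3,725.7969184
Levies subtotal = $8,030.3457624
Total = $8,030.3457624 + $192 = $8,222.3457624

$8,222.35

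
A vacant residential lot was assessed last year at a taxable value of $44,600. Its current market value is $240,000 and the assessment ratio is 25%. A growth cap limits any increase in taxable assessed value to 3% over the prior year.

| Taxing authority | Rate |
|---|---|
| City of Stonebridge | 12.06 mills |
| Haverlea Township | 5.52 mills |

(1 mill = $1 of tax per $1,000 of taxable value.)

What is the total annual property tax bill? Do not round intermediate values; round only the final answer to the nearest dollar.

Uncapped assessed value = $240,000 × 0.25 = $60,000
Cap limit = $44,600 × 1.03 = $45,938
Taxable assessed value = min($60,000, $45,938) = $45,938 (cap binds)
City of Stonebridge: $45,938 × 0.01206 = $554.01228
Haverlea Township: $45,938 × 0.00552 = $253.57776
Total = $807.59004

$808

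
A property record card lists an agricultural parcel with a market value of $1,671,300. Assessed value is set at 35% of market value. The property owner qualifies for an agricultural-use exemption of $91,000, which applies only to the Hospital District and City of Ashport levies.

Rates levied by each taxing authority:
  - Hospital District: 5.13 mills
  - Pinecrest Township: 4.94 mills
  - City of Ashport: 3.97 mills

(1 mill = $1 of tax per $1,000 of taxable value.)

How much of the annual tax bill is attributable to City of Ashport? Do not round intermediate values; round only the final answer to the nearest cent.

$1,961.00

Assessed value = $1,671,300 × 0.35 = $584,955
City of Ashport taxable value = $584,955 − $91,000 = $493,955
City of Ashport levy = $493,955 × 0.00397 = $1,961.00135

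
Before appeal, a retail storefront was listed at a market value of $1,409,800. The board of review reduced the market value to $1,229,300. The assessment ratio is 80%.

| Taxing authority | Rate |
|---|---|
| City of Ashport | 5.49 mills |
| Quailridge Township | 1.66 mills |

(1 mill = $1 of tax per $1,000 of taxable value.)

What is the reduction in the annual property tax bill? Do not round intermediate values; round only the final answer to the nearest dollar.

$1,032

Old assessed value = $1,409,800 × 0.8 = $1,127,840
New assessed value = $1,229,300 × 0.8 = $983,440
Combined rate = 0.00549 + 0.00166 = 0.00715
Old tax = $1,127,840 × 0.00715 = $8,064.056
New tax = $983,440 × 0.00715 = $7,031.596
Reduction = $8,064.056 − $7,031.596 = $1,032.46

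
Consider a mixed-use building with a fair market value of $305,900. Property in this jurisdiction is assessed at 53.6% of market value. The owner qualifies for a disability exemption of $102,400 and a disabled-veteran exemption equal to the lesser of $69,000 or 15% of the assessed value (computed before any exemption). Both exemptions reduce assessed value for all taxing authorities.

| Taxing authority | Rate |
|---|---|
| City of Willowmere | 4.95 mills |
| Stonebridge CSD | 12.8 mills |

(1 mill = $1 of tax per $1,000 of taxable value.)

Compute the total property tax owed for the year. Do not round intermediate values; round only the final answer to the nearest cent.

Assessed value = $305,900 × 0.536 = $163,962.4
Disabled-veteran exemption = min($69,000, 15% × $163,962.4) = min($69,000, $24,594.36) = $24,594.36 (percentage binds)
Taxable value = $163,962.4 − $102,400 − $24,594.36 = $36,968.04
City of Willowmere: $36,968.04 × 0.00495 = $182.991798
Stonebridge CSD: $36,968.04 × 0.0128 = $473.190912
Total = $656.18271

$656.18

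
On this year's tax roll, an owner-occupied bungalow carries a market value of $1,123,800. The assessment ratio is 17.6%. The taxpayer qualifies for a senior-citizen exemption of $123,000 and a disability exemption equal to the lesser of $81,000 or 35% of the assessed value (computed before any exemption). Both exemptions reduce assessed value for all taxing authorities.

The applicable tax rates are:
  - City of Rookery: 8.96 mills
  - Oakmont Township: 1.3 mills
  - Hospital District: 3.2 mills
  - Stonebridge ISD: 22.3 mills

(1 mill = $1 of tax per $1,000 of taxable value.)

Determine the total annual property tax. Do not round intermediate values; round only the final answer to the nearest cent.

Assessed value = $1,123,800 × 0.176 = $197,788.8
Disability exemption = min($81,000, 35% × $197,788.8) = min($81,000, $69,226.08) = $69,226.08 (percentage binds)
Taxable value = $197,788.8 − $123,000 − $69,226.08 = $5,562.72
City of Rookery: $5,562.72 × 0.00896 = $49.8419712
Oakmont Township: $5,562.72 × 0.0013 = $7.231536
Hospital District: $5,562.72 × 0.0032 = $17.800704
Stonebridge ISD: $5,562.72 × 0.0223 = $124.048656
Total = $198.9228672

$198.92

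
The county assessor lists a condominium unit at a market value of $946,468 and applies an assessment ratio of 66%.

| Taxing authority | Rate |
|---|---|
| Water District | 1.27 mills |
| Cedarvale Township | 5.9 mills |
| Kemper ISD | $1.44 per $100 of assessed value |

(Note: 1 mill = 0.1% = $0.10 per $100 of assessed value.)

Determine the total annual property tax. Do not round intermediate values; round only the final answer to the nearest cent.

Assessed value = $946,468 × 0.66 = $624,668.88
Water District: $624,668.88 × 0.00127 = $793.3294776
Cedarvale Township: $624,668.88 × 0.0059 = $3,685.546392
Kemper ISD: $624,668.88 × 0.0144 = $8,995.231872
Total = $13,474.1077416

$13,474.11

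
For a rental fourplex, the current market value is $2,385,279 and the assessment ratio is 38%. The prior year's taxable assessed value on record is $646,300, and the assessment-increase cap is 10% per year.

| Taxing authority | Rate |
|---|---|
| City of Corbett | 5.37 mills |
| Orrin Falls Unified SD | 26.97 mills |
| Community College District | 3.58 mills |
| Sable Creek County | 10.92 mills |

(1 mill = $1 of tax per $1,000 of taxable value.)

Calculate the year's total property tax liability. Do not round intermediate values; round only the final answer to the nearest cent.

Uncapped assessed value = $2,385,279 × 0.38 = $906,406.02
Cap limit = $646,300 × 1.1 = $710,930
Taxable assessed value = min($906,406.02, $710,930) = $710,930 (cap binds)
City of Corbett: $710,930 × 0.00537 = $3,817.6941
Orrin Falls Unified SD: $710,930 × 0.02697 = $19,173.7821
Community College District: $710,930 × 0.00358 = $2,545.1294
Sable Creek County: $710,930 × 0.01092 = $7,763.3556
Total = $33,299.9612

$33,299.96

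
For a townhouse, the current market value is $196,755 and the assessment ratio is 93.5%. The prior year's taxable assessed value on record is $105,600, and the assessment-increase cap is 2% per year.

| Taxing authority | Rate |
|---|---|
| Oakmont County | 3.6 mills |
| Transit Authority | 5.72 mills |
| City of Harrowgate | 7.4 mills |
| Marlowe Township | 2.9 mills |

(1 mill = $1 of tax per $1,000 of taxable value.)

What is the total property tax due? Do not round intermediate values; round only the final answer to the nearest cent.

$2,113.31

Uncapped assessed value = $196,755 × 0.935 = $183,965.925
Cap limit = $105,600 × 1.02 = $107,712
Taxable assessed value = min($183,965.925, $107,712) = $107,712 (cap binds)
Oakmont County: $107,712 × 0.0036 = $387.7632
Transit Authority: $107,712 × 0.00572 = $616.11264
City of Harrowgate: $107,712 × 0.0074 = $797.0688
Marlowe Township: $107,712 × 0.0029 = $312.3648
Total = $2,113.30944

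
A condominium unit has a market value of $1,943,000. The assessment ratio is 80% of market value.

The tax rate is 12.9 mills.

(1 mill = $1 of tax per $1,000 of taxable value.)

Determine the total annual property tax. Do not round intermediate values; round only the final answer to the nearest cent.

$20,051.76

Assessed value = $1,943,000 × 0.8 = $1,554,400
Tax = $1,554,400 × 0.0129 = $20,051.76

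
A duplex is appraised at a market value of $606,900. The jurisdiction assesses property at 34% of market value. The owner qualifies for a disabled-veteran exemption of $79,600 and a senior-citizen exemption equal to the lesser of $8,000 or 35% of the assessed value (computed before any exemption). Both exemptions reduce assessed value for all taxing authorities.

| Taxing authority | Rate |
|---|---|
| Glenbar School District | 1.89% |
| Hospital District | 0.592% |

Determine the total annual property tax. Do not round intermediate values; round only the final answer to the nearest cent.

$2,947.28

Assessed value = $606,900 × 0.34 = $206,346
Senior-citizen exemption = min($8,000, 35% × $206,346) = min($8,000, $72,221.1) = $8,000 (dollar cap binds)
Taxable value = $206,346 − $79,600 − $8,000 = $118,746
Glenbar School District: $118,746 × 0.0189 = $2,244.2994
Hospital District: $118,746 × 0.00592 = $702.97632
Total = $2,947.27572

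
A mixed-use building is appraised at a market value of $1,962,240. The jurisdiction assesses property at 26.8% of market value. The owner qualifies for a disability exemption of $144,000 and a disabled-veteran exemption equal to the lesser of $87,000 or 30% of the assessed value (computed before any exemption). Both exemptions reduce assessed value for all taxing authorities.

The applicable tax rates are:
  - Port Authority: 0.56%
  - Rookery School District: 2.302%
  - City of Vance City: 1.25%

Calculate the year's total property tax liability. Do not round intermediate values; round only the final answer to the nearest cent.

Assessed value = $1,962,240 × 0.268 = $525,880.32
Disabled-veteran exemption = min($87,000, 30% × $525,880.32) = min($87,000, $157,764.096) = $87,000 (dollar cap binds)
Taxable value = $525,880.32 − $144,000 − $87,000 = $294,880.32
Port Authority: $294,880.32 × 0.0056 = $1,651.329792
Rookery School District: $294,880.32 × 0.02302 = $6,788.1449664
City of Vance City: $294,880.32 × 0.0125 = $3,686.004
Total = $12,125.4787584

$12,125.48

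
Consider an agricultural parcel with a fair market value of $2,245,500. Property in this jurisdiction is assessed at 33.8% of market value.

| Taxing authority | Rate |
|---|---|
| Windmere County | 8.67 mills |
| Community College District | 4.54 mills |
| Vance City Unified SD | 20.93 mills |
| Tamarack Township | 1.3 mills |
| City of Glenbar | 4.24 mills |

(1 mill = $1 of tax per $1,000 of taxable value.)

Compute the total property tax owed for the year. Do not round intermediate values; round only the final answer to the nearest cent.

$30,116.29

Assessed value = $2,245,500 × 0.338 = $758,979
Windmere County: $758,979 × 0.00867 = $6,580.34793
Community College District: $758,979 × 0.00454 = $3,445.76466
Vance City Unified SD: $758,979 × 0.02093 = $15,885.43047
Tamarack Township: $758,979 × 0.0013 = $986.6727
City of Glenbar: $758,979 × 0.00424 = $3,218.07096
Total = $6,580.34793 + $3,445.76466 + $15,885.43047 + $986.6727 + $3,218.07096 = $30,116.28672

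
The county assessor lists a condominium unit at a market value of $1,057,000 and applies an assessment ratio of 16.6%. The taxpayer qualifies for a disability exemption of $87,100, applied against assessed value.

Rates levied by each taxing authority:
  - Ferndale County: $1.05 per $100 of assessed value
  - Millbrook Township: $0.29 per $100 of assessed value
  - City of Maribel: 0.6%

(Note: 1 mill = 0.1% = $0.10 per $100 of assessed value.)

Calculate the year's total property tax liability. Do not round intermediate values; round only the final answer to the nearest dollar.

Assessed value = $1,057,000 × 0.166 = $175,462
Taxable value = $175,462 − $87,100 = $88,362
Ferndale County: $88,362 × 0.0105 = $927.801
Millbrook Township: $88,362 × 0.0029 = $256.2498
City of Maribel: $88,362 × 0.006 = $530.172
Total = $1,714.2228

$1,714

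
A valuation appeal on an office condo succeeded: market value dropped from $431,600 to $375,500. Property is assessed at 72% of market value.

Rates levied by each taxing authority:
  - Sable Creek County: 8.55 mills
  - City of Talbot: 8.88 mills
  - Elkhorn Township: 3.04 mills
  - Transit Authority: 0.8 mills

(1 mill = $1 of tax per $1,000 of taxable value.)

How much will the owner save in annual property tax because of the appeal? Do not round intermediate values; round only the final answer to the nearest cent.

Old assessed value = $431,600 × 0.72 = $310,752
New assessed value = $375,500 × 0.72 = $270,360
Combined rate = 0.00855 + 0.00888 + 0.00304 + 0.0008 = 0.02127
Old tax = $310,752 × 0.02127 = $6,609.69504
New tax = $270,360 × 0.02127 = $5,750.5572
Reduction = $6,609.69504 − $5,750.5572 = $859.13784

$859.14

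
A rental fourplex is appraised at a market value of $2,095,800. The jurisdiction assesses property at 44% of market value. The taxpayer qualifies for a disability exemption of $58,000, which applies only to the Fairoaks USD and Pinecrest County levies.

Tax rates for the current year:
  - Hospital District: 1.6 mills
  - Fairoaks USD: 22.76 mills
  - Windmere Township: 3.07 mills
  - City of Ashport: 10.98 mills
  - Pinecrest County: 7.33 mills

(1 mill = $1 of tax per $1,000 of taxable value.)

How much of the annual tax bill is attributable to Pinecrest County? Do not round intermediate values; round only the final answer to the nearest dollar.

Assessed value = $2,095,800 × 0.44 = $922,152
Pinecrest County taxable value = $922,152 − $58,000 = $864,152
Pinecrest County levy = $864,152 × 0.00733 = $6,334.23416

$6,334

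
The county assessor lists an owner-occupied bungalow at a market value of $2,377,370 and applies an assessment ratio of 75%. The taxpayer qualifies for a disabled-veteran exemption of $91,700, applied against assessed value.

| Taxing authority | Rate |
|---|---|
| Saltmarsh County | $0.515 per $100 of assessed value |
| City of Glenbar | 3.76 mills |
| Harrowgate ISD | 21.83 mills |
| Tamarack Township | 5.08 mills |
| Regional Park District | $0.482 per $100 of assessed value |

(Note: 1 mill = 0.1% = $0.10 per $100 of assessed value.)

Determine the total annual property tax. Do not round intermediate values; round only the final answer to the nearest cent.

$68,735.55

Assessed value = $2,377,370 × 0.75 = $1,783,027.5
Taxable value = $1,783,027.5 − $91,700 = $1,691,327.5
Saltmarsh County: $1,691,327.5 × 0.00515 = $8,710.336625
City of Glenbar: $1,691,327.5 × 0.00376 = $6,359.3914
Harrowgate ISD: $1,691,327.5 × 0.02183 = $36,921.679325
Tamarack Township: $1,691,327.5 × 0.00508 = $8,591.9437
Regional Park District: $1,691,327.5 × 0.00482 = $8,152.19855
Total = $68,735.5496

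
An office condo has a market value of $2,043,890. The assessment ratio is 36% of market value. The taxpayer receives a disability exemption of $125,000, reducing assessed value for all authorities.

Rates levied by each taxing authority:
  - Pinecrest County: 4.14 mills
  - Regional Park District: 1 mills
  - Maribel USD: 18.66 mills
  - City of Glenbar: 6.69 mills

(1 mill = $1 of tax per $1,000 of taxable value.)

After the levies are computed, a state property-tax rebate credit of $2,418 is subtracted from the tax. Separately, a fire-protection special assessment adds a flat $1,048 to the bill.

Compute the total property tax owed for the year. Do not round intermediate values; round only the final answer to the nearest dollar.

Assessed value = $2,043,890 × 0.36 = $735,800.4
Taxable value = $735,800.4 − $125,000 = $610,800.4
Pinecrest County: $610,800.4 × 0.00414 = $2,528.713656
Regional Park District: $610,800.4 × 0.001 = $610.8004
Maribel USD: $610,800.4 × 0.01866 = $11,397.535464
City of Glenbar: $610,800.4 × 0.00669 = $4,086.254676
Levies subtotal = $18,623.304196
After credit = $18,623.304196 − $2,418 = $16,205.304196
Total = $16,205.304196 + $1,048 = $17,253.304196

$17,253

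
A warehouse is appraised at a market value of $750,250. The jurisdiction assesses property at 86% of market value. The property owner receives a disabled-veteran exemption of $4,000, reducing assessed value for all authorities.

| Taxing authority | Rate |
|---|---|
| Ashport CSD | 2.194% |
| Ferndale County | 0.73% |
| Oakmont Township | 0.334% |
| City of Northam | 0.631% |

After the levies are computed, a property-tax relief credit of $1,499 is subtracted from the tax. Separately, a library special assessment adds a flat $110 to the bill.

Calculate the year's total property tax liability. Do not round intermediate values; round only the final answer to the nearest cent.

Assessed value = $750,250 × 0.86 = $645,215
Taxable value = $645,215 − $4,000 = $641,215
Ashport CSD: $641,215 × 0.02194 = $14,068.2571
Ferndale County: $641,215 × 0.0073 = $4,680.8695
Oakmont Township: $641,215 × 0.00334 = $2,141.6581
City of Northam: $641,215 × 0.00631 = $4,046.06665
Levies subtotal = $24,936.85135
After credit = $24,936.85135 − $1,499 = $23,437.85135
Total = $23,437.85135 + $110 = $23,547.85135

$23,547.85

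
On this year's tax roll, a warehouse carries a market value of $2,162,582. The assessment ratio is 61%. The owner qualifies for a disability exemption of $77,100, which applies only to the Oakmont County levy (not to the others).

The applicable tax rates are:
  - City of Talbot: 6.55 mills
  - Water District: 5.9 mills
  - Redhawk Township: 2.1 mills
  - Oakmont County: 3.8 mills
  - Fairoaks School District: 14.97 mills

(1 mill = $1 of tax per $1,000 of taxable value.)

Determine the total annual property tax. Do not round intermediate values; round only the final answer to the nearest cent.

$43,661.93

Assessed value = $2,162,582 × 0.61 = $1,319,175.02
City of Talbot: $1,319,175.02 × 0.00655 = $8,640.596381
Water District: $1,319,175.02 × 0.0059 = $7,783.132618
Redhawk Township: $1,319,175.02 × 0.0021 = $2,770.267542
Oakmont County: ($1,319,175.02 − $77,100) × 0.0038 = $1,242,075.02 × 0.0038 = $4,719.885076
Fairoaks School District: $1,319,175.02 × 0.01497 = $19,748.0500494
Total = $43,661.9316664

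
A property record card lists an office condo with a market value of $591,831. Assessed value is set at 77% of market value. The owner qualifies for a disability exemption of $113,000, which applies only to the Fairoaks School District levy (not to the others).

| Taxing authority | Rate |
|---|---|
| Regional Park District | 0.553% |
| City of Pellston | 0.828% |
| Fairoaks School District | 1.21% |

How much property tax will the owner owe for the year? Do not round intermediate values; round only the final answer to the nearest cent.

$10,440.14

Assessed value = $591,831 × 0.77 = $455,709.87
Regional Park District: $455,709.87 × 0.00553 = $2,520.0755811
City of Pellston: $455,709.87 × 0.00828 = $3,773.2777236
Fairoaks School District: ($455,709.87 − $113,000) × 0.0121 = $342,709.87 × 0.0121 = $4,146.789427
Total = $10,440.1427317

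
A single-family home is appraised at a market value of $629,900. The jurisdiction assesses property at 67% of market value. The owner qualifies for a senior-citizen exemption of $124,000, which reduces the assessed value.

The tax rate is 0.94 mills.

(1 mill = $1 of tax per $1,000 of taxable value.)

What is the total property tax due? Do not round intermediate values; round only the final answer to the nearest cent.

Assessed value = $629,900 × 0.67 = $422,033
Taxable value = $422,033 − $124,000 = $298,033
Tax = $298,033 × 0.00094 = $280.15102

$280.15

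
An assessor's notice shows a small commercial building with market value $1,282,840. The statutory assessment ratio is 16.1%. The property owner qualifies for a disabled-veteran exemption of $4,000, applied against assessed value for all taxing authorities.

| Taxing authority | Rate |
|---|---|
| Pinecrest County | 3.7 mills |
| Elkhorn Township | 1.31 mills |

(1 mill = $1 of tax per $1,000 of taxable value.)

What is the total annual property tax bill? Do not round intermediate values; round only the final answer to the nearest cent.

Assessed value = $1,282,840 × 0.161 = $206,537.24
Taxable value = $206,537.24 − $4,000 = $202,537.24
Pinecrest County: $202,537.24 × 0.0037 = $749.387788
Elkhorn Township: $202,537.24 × 0.00131 = $265.3237844
Total = $749.387788 + $265.3237844 = $1,014.7115724

$1,014.71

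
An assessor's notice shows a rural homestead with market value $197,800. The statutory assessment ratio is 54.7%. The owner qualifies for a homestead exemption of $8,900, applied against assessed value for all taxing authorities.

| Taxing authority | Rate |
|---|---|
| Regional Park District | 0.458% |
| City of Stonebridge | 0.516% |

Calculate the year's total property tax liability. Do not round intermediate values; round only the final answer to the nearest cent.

Assessed value = $197,800 × 0.547 = $108,196.6
Taxable value = $108,196.6 − $8,900 = $99,296.6
Regional Park District: $99,296.6 × 0.00458 = $454.778428
City of Stonebridge: $99,296.6 × 0.00516 = $512.370456
Total = $454.778428 + $512.370456 = $967.148884

$967.15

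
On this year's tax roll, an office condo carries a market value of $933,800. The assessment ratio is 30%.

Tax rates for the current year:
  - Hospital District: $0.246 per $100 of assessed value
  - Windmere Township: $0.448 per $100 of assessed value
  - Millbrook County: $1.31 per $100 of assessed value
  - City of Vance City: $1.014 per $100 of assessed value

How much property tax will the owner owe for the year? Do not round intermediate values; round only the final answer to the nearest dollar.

Assessed value = $933,800 × 0.3 = $280,140
Hospital District: $280,140 × 0.00246 = $689.1444
Windmere Township: $280,140 × 0.00448 = $1,255.0272
Millbrook County: $280,140 × 0.0131 = $3,669.834
City of Vance City: $280,140 × 0.01014 = $2,840.6196
Total = $689.1444 + $1,255.0272 + $3,669.834 + $2,840.6196 = $8,454.6252

$8,455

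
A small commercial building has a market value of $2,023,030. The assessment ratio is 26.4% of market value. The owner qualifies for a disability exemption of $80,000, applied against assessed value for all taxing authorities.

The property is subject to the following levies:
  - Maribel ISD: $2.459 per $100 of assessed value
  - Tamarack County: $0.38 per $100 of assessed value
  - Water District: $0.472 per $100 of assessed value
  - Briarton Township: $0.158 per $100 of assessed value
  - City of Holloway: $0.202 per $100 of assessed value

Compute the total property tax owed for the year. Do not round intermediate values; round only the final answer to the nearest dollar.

Assessed value = $2,023,030 × 0.264 = $534,079.92
Taxable value = $534,079.92 − $80,000 = $454,079.92
Maribel ISD: $454,079.92 × 0.02459 = $11,165.8252328
Tamarack County: $454,079.92 × 0.0038 = $1,725.503696
Water District: $454,079.92 × 0.00472 = $2,143.2572224
Briarton Township: $454,079.92 × 0.00158 = $717.4462736
City of Holloway: $454,079.92 × 0.00202 = $917.2414384
Total = $11,165.8252328 + $1,725.503696 + $2,143.2572224 + $717.4462736 + $917.2414384 = $16,669.2738632

$16,669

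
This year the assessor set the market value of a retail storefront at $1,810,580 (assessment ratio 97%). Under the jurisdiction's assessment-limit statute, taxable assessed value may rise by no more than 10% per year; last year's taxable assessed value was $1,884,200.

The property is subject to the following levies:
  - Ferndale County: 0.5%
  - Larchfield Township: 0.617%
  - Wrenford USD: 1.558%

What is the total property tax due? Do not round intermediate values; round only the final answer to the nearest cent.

$46,980.02

Uncapped assessed value = $1,810,580 × 0.97 = $1,756,262.6
Cap limit = $1,884,200 × 1.1 = $2,072,620
Taxable assessed value = min($1,756,262.6, $2,072,620) = $1,756,262.6 (cap does not bind)
Ferndale County: $1,756,262.6 × 0.005 = $8,781.313
Larchfield Township: $1,756,262.6 × 0.00617 = $10,836.140242
Wrenford USD: $1,756,262.6 × 0.01558 = $27,362.571308
Total = $46,980.02455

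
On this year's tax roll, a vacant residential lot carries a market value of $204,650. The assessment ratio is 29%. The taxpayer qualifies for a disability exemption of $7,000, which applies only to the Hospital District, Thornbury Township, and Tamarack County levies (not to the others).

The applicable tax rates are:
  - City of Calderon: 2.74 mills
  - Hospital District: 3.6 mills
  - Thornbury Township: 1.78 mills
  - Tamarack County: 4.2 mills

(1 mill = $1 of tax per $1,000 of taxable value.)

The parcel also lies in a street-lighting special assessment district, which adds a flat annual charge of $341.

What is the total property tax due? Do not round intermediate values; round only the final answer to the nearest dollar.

$1,005

Assessed value = $204,650 × 0.29 = $59,348.5
City of Calderon: $59,348.5 × 0.00274 = $162.61489
Hospital District: ($59,348.5 − $7,000) × 0.0036 = $52,348.5 × 0.0036 = $188.4546
Thornbury Township: ($59,348.5 − $7,000) × 0.00178 = $52,348.5 × 0.00178 = $93.18033
Tamarack County: ($59,348.5 − $7,000) × 0.0042 = $52,348.5 × 0.0042 = $219.8637
Levies subtotal = $664.11352
Total = $664.11352 + $341 = $1,005.11352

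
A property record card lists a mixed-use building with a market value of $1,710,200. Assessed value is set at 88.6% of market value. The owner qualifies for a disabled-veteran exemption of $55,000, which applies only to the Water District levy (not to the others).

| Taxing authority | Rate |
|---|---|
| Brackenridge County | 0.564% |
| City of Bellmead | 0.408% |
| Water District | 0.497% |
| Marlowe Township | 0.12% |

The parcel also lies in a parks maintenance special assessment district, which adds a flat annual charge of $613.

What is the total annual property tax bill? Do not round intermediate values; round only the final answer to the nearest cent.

Assessed value = $1,710,200 × 0.886 = $1,515,237.2
Brackenridge County: $1,515,237.2 × 0.00564 = $8,545.937808
City of Bellmead: $1,515,237.2 × 0.00408 = $6,182.167776
Water District: ($1,515,237.2 − $55,000) × 0.00497 = $1,460,237.2 × 0.00497 = $7,257.378884
Marlowe Township: $1,515,237.2 × 0.0012 = $1,818.28464
Levies subtotal = $23,803.769108
Total = $23,803.769108 + $613 = $24,416.769108

$24,416.77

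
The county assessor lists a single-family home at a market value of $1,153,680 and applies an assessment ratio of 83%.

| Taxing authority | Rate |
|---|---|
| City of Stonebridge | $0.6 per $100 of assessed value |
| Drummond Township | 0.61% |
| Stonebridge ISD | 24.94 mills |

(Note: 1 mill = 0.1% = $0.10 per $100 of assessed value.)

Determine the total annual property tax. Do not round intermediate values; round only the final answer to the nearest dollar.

$35,468

Assessed value = $1,153,680 × 0.83 = $957,554.4
City of Stonebridge: $957,554.4 × 0.006 = $5,745.3264
Drummond Township: $957,554.4 × 0.0061 = $5,841.08184
Stonebridge ISD: $957,554.4 × 0.02494 = $23,881.406736
Total = $35,467.814976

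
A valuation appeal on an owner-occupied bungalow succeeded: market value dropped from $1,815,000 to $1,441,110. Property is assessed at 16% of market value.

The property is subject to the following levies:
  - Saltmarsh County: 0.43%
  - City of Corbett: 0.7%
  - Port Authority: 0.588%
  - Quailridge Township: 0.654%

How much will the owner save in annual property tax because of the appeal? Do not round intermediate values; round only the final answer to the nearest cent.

$1,418.99

Old assessed value = $1,815,000 × 0.16 = $290,400
New assessed value = $1,441,110 × 0.16 = $230,577.6
Combined rate = 0.0043 + 0.007 + 0.00588 + 0.00654 = 0.02372
Old tax = $290,400 × 0.02372 = $6,888.288
New tax = $230,577.6 × 0.02372 = $5,469.300672
Reduction = $6,888.288 − $5,469.300672 = $1,418.987328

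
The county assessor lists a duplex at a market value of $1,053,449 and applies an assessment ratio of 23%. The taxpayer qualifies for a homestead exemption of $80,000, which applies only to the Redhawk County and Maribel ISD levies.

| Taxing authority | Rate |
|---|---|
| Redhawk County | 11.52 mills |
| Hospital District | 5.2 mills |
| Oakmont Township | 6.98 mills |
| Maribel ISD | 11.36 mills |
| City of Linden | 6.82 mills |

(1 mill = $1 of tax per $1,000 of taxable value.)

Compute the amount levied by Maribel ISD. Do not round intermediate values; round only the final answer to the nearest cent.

Assessed value = $1,053,449 × 0.23 = $242,293.27
Maribel ISD taxable value = $242,293.27 − $80,000 = $162,293.27
Maribel ISD levy = $162,293.27 × 0.01136 = $1,843.6515472

$1,843.65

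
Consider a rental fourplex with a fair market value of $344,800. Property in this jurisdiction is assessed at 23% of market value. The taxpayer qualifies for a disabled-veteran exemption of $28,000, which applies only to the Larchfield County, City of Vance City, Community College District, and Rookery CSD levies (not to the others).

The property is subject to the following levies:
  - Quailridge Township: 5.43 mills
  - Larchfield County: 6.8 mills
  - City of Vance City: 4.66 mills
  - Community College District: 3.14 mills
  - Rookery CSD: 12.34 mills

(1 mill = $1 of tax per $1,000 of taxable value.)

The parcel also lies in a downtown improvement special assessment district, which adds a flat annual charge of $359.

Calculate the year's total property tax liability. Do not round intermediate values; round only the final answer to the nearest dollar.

Assessed value = $344,800 × 0.23 = $79,304
Quailridge Township: $79,304 × 0.00543 = $430.62072
Larchfield County: ($79,304 − $28,000) × 0.0068 = $51,304 × 0.0068 = $348.8672
City of Vance City: ($79,304 − $28,000) × 0.00466 = $51,304 × 0.00466 = $239.07664
Community College District: ($79,304 − $28,000) × 0.00314 = $51,304 × 0.00314 = $161.09456
Rookery CSD: ($79,304 − $28,000) × 0.01234 = $51,304 × 0.01234 = $633.09136
Levies subtotal = $1,812.75048
Total = $1,812.75048 + $359 = $2,171.75048

$2,172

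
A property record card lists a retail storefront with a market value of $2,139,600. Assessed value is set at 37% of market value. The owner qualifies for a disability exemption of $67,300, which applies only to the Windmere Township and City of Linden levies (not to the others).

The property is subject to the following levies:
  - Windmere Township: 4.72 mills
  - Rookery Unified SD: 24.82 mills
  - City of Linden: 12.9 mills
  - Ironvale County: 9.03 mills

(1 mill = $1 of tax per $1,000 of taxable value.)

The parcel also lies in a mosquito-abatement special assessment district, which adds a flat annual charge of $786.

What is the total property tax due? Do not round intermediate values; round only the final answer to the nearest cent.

$40,346.50

Assessed value = $2,139,600 × 0.37 = $791,652
Windmere Township: ($791,652 − $67,300) × 0.00472 = $724,352 × 0.00472 = $3,418.94144
Rookery Unified SD: $791,652 × 0.02482 = $19,648.80264
City of Linden: ($791,652 − $67,300) × 0.0129 = $724,352 × 0.0129 = $9,344.1408
Ironvale County: $791,652 × 0.00903 = $7,148.61756
Levies subtotal = $39,560.50244
Total = $39,560.50244 + $786 = $40,346.50244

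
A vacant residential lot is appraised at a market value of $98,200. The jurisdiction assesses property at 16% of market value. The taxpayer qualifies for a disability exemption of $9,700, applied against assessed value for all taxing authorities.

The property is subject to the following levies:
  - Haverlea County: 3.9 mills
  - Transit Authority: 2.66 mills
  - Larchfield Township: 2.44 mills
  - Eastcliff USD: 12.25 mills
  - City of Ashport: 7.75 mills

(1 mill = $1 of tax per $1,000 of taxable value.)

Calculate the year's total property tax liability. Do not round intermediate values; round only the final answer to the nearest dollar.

Assessed value = $98,200 × 0.16 = $15,712
Taxable value = $15,712 − $9,700 = $6,012
Haverlea County: $6,012 × 0.0039 = $23.4468
Transit Authority: $6,012 × 0.00266 = $15.99192
Larchfield Township: $6,012 × 0.00244 = $14.66928
Eastcliff USD: $6,012 × 0.01225 = $73.647
City of Ashport: $6,012 × 0.00775 = $46.593
Total = $23.4468 + $15.99192 + $14.66928 + $73.647 + $46.593 = $174.348

$174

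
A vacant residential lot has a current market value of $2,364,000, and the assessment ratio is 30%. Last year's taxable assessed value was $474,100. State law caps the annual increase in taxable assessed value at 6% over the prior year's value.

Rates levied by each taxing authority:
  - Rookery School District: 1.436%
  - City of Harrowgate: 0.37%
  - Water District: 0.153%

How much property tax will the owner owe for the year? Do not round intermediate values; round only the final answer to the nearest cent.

Uncapped assessed value = $2,364,000 × 0.3 = $709,200
Cap limit = $474,100 × 1.06 = $502,546
Taxable assessed value = min($709,200, $502,546) = $502,546 (cap binds)
Rookery School District: $502,546 × 0.01436 = $7,216.56056
City of Harrowgate: $502,546 × 0.0037 = $1,859.4202
Water District: $502,546 × 0.00153 = $768.89538
Total = $9,844.87614

$9,844.88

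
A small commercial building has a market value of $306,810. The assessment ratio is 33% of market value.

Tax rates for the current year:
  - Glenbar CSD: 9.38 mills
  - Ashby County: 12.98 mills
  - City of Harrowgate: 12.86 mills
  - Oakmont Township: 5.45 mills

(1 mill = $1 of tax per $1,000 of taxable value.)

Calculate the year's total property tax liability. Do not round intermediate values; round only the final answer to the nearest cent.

$4,117.73

Assessed value = $306,810 × 0.33 = $101,247.3
Glenbar CSD: $101,247.3 × 0.00938 = $949.699674
Ashby County: $101,247.3 × 0.01298 = $1,314.189954
City of Harrowgate: $101,247.3 × 0.01286 = $1,302.040278
Oakmont Township: $101,247.3 × 0.00545 = $551.797785
Total = $949.699674 + $1,314.189954 + $1,302.040278 + $551.797785 = $4,117.727691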